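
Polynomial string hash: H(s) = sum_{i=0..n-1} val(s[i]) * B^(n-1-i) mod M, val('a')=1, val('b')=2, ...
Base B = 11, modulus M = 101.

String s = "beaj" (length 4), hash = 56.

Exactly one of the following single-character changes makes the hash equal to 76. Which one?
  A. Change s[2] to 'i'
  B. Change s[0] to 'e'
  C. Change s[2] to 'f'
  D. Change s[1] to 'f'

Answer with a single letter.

Answer: D

Derivation:
Option A: s[2]='a'->'i', delta=(9-1)*11^1 mod 101 = 88, hash=56+88 mod 101 = 43
Option B: s[0]='b'->'e', delta=(5-2)*11^3 mod 101 = 54, hash=56+54 mod 101 = 9
Option C: s[2]='a'->'f', delta=(6-1)*11^1 mod 101 = 55, hash=56+55 mod 101 = 10
Option D: s[1]='e'->'f', delta=(6-5)*11^2 mod 101 = 20, hash=56+20 mod 101 = 76 <-- target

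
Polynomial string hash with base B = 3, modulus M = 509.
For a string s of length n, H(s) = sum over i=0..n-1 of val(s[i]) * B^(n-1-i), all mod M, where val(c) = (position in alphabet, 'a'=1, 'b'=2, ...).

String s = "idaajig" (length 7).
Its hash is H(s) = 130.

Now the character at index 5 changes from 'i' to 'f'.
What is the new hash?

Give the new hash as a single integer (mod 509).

Answer: 121

Derivation:
val('i') = 9, val('f') = 6
Position k = 5, exponent = n-1-k = 1
B^1 mod M = 3^1 mod 509 = 3
Delta = (6 - 9) * 3 mod 509 = 500
New hash = (130 + 500) mod 509 = 121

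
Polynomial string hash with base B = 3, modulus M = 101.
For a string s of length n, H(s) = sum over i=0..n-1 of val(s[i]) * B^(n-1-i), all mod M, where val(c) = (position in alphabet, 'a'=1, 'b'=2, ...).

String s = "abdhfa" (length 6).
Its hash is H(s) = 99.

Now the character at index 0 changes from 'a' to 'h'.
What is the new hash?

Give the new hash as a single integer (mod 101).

val('a') = 1, val('h') = 8
Position k = 0, exponent = n-1-k = 5
B^5 mod M = 3^5 mod 101 = 41
Delta = (8 - 1) * 41 mod 101 = 85
New hash = (99 + 85) mod 101 = 83

Answer: 83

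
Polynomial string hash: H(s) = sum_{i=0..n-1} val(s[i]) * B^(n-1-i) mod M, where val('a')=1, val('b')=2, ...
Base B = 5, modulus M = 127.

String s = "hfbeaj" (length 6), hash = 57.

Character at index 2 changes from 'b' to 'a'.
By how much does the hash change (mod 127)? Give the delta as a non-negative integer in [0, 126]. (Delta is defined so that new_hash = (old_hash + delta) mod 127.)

Answer: 2

Derivation:
Delta formula: (val(new) - val(old)) * B^(n-1-k) mod M
  val('a') - val('b') = 1 - 2 = -1
  B^(n-1-k) = 5^3 mod 127 = 125
  Delta = -1 * 125 mod 127 = 2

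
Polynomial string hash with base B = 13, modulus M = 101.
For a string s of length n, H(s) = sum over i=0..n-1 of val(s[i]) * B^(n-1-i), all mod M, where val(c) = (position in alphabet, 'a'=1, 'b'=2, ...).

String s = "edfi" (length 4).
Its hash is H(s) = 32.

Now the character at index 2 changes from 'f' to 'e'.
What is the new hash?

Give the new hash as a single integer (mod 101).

val('f') = 6, val('e') = 5
Position k = 2, exponent = n-1-k = 1
B^1 mod M = 13^1 mod 101 = 13
Delta = (5 - 6) * 13 mod 101 = 88
New hash = (32 + 88) mod 101 = 19

Answer: 19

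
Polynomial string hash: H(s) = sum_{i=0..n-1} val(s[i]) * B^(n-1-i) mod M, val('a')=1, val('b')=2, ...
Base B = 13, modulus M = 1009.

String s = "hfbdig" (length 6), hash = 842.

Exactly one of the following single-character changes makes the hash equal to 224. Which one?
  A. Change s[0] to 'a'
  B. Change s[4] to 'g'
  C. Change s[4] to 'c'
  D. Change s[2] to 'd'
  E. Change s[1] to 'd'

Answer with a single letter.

Option A: s[0]='h'->'a', delta=(1-8)*13^5 mod 1009 = 133, hash=842+133 mod 1009 = 975
Option B: s[4]='i'->'g', delta=(7-9)*13^1 mod 1009 = 983, hash=842+983 mod 1009 = 816
Option C: s[4]='i'->'c', delta=(3-9)*13^1 mod 1009 = 931, hash=842+931 mod 1009 = 764
Option D: s[2]='b'->'d', delta=(4-2)*13^3 mod 1009 = 358, hash=842+358 mod 1009 = 191
Option E: s[1]='f'->'d', delta=(4-6)*13^4 mod 1009 = 391, hash=842+391 mod 1009 = 224 <-- target

Answer: E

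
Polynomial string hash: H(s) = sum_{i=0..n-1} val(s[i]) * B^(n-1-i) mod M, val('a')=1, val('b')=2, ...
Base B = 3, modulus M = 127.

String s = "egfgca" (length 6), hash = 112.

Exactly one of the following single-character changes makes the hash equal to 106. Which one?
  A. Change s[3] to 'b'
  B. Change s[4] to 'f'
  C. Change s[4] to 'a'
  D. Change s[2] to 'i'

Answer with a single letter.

Option A: s[3]='g'->'b', delta=(2-7)*3^2 mod 127 = 82, hash=112+82 mod 127 = 67
Option B: s[4]='c'->'f', delta=(6-3)*3^1 mod 127 = 9, hash=112+9 mod 127 = 121
Option C: s[4]='c'->'a', delta=(1-3)*3^1 mod 127 = 121, hash=112+121 mod 127 = 106 <-- target
Option D: s[2]='f'->'i', delta=(9-6)*3^3 mod 127 = 81, hash=112+81 mod 127 = 66

Answer: C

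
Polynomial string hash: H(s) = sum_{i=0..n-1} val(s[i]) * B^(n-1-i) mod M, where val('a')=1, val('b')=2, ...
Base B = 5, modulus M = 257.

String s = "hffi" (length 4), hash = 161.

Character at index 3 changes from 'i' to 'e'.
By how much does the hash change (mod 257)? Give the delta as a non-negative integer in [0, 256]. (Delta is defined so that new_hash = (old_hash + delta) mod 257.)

Answer: 253

Derivation:
Delta formula: (val(new) - val(old)) * B^(n-1-k) mod M
  val('e') - val('i') = 5 - 9 = -4
  B^(n-1-k) = 5^0 mod 257 = 1
  Delta = -4 * 1 mod 257 = 253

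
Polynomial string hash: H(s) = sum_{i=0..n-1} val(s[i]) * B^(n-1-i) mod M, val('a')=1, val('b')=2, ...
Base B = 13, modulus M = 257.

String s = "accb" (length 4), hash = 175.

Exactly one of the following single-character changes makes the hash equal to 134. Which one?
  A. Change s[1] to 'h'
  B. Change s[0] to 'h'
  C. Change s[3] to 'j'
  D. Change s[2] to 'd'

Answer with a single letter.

Answer: B

Derivation:
Option A: s[1]='c'->'h', delta=(8-3)*13^2 mod 257 = 74, hash=175+74 mod 257 = 249
Option B: s[0]='a'->'h', delta=(8-1)*13^3 mod 257 = 216, hash=175+216 mod 257 = 134 <-- target
Option C: s[3]='b'->'j', delta=(10-2)*13^0 mod 257 = 8, hash=175+8 mod 257 = 183
Option D: s[2]='c'->'d', delta=(4-3)*13^1 mod 257 = 13, hash=175+13 mod 257 = 188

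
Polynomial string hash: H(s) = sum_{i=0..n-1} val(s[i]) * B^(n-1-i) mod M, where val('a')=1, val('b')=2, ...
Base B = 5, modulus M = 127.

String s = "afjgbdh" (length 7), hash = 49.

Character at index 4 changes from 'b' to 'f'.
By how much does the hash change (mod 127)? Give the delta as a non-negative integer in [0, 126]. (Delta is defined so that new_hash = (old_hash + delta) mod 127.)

Delta formula: (val(new) - val(old)) * B^(n-1-k) mod M
  val('f') - val('b') = 6 - 2 = 4
  B^(n-1-k) = 5^2 mod 127 = 25
  Delta = 4 * 25 mod 127 = 100

Answer: 100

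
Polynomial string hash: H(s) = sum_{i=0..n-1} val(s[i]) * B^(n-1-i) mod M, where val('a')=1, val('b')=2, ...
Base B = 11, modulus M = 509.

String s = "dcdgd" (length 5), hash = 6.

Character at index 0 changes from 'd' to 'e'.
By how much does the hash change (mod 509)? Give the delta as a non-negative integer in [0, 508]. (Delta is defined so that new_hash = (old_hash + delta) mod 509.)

Delta formula: (val(new) - val(old)) * B^(n-1-k) mod M
  val('e') - val('d') = 5 - 4 = 1
  B^(n-1-k) = 11^4 mod 509 = 389
  Delta = 1 * 389 mod 509 = 389

Answer: 389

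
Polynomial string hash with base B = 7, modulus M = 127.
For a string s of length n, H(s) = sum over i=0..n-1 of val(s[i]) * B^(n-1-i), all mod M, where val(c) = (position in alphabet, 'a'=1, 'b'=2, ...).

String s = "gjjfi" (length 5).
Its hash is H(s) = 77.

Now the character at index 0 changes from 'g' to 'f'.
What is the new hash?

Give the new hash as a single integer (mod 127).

Answer: 89

Derivation:
val('g') = 7, val('f') = 6
Position k = 0, exponent = n-1-k = 4
B^4 mod M = 7^4 mod 127 = 115
Delta = (6 - 7) * 115 mod 127 = 12
New hash = (77 + 12) mod 127 = 89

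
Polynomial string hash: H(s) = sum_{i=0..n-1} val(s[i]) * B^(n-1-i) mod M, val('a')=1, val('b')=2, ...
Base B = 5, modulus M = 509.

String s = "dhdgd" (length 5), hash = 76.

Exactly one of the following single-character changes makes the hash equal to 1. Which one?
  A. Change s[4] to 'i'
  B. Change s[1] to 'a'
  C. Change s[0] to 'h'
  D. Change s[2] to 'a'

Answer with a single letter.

Option A: s[4]='d'->'i', delta=(9-4)*5^0 mod 509 = 5, hash=76+5 mod 509 = 81
Option B: s[1]='h'->'a', delta=(1-8)*5^3 mod 509 = 143, hash=76+143 mod 509 = 219
Option C: s[0]='d'->'h', delta=(8-4)*5^4 mod 509 = 464, hash=76+464 mod 509 = 31
Option D: s[2]='d'->'a', delta=(1-4)*5^2 mod 509 = 434, hash=76+434 mod 509 = 1 <-- target

Answer: D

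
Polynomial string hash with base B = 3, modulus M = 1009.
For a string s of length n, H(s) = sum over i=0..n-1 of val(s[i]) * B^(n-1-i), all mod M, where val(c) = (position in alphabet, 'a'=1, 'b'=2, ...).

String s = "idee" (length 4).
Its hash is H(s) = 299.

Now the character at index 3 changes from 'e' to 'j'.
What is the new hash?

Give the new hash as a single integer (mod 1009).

val('e') = 5, val('j') = 10
Position k = 3, exponent = n-1-k = 0
B^0 mod M = 3^0 mod 1009 = 1
Delta = (10 - 5) * 1 mod 1009 = 5
New hash = (299 + 5) mod 1009 = 304

Answer: 304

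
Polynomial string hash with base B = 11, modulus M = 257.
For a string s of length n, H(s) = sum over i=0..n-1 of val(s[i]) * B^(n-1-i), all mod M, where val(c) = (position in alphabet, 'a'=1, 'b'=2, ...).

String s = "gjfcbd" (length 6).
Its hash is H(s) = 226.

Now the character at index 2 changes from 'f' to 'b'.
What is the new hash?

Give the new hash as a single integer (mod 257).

val('f') = 6, val('b') = 2
Position k = 2, exponent = n-1-k = 3
B^3 mod M = 11^3 mod 257 = 46
Delta = (2 - 6) * 46 mod 257 = 73
New hash = (226 + 73) mod 257 = 42

Answer: 42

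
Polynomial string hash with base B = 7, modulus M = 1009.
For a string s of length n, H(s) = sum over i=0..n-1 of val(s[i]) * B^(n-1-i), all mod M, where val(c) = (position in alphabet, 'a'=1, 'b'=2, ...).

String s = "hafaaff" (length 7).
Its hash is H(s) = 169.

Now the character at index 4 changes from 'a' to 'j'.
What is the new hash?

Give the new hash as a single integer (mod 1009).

val('a') = 1, val('j') = 10
Position k = 4, exponent = n-1-k = 2
B^2 mod M = 7^2 mod 1009 = 49
Delta = (10 - 1) * 49 mod 1009 = 441
New hash = (169 + 441) mod 1009 = 610

Answer: 610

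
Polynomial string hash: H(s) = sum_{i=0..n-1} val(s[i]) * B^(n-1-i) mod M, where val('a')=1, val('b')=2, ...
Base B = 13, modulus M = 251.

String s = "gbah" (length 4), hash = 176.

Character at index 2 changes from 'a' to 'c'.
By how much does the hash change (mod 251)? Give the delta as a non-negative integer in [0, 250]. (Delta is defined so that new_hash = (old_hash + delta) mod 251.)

Delta formula: (val(new) - val(old)) * B^(n-1-k) mod M
  val('c') - val('a') = 3 - 1 = 2
  B^(n-1-k) = 13^1 mod 251 = 13
  Delta = 2 * 13 mod 251 = 26

Answer: 26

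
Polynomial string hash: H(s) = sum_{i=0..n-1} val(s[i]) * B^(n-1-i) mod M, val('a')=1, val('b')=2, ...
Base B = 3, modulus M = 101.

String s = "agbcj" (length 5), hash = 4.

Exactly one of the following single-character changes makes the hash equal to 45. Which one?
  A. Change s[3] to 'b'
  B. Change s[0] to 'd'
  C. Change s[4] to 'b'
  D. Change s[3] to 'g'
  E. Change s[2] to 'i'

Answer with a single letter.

Option A: s[3]='c'->'b', delta=(2-3)*3^1 mod 101 = 98, hash=4+98 mod 101 = 1
Option B: s[0]='a'->'d', delta=(4-1)*3^4 mod 101 = 41, hash=4+41 mod 101 = 45 <-- target
Option C: s[4]='j'->'b', delta=(2-10)*3^0 mod 101 = 93, hash=4+93 mod 101 = 97
Option D: s[3]='c'->'g', delta=(7-3)*3^1 mod 101 = 12, hash=4+12 mod 101 = 16
Option E: s[2]='b'->'i', delta=(9-2)*3^2 mod 101 = 63, hash=4+63 mod 101 = 67

Answer: B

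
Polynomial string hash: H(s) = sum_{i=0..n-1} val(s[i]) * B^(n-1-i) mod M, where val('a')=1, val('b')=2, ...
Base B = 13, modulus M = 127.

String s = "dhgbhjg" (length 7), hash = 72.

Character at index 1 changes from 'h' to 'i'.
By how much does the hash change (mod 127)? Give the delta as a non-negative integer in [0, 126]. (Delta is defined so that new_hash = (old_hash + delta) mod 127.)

Answer: 72

Derivation:
Delta formula: (val(new) - val(old)) * B^(n-1-k) mod M
  val('i') - val('h') = 9 - 8 = 1
  B^(n-1-k) = 13^5 mod 127 = 72
  Delta = 1 * 72 mod 127 = 72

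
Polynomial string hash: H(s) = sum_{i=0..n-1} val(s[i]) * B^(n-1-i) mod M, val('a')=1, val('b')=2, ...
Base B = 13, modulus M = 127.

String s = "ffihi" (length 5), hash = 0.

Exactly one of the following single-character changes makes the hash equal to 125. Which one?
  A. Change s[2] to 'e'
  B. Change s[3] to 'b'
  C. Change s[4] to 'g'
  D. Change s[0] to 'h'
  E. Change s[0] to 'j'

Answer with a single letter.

Answer: C

Derivation:
Option A: s[2]='i'->'e', delta=(5-9)*13^2 mod 127 = 86, hash=0+86 mod 127 = 86
Option B: s[3]='h'->'b', delta=(2-8)*13^1 mod 127 = 49, hash=0+49 mod 127 = 49
Option C: s[4]='i'->'g', delta=(7-9)*13^0 mod 127 = 125, hash=0+125 mod 127 = 125 <-- target
Option D: s[0]='f'->'h', delta=(8-6)*13^4 mod 127 = 99, hash=0+99 mod 127 = 99
Option E: s[0]='f'->'j', delta=(10-6)*13^4 mod 127 = 71, hash=0+71 mod 127 = 71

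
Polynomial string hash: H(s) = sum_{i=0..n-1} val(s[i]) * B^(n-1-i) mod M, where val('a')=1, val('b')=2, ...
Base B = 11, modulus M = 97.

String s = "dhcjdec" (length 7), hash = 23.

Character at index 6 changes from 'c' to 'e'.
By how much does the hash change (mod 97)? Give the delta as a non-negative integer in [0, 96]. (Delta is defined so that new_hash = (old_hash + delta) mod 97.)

Delta formula: (val(new) - val(old)) * B^(n-1-k) mod M
  val('e') - val('c') = 5 - 3 = 2
  B^(n-1-k) = 11^0 mod 97 = 1
  Delta = 2 * 1 mod 97 = 2

Answer: 2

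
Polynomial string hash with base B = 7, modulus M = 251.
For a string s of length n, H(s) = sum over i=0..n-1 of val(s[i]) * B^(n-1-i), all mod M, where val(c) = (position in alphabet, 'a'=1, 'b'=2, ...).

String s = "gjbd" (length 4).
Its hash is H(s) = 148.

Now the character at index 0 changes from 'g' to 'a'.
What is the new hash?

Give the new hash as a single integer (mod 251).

val('g') = 7, val('a') = 1
Position k = 0, exponent = n-1-k = 3
B^3 mod M = 7^3 mod 251 = 92
Delta = (1 - 7) * 92 mod 251 = 201
New hash = (148 + 201) mod 251 = 98

Answer: 98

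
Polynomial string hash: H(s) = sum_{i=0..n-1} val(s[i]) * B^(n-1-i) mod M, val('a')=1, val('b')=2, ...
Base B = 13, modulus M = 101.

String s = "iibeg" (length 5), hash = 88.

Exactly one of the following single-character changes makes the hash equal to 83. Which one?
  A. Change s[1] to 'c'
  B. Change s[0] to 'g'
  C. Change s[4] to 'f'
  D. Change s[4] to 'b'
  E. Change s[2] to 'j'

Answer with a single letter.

Option A: s[1]='i'->'c', delta=(3-9)*13^3 mod 101 = 49, hash=88+49 mod 101 = 36
Option B: s[0]='i'->'g', delta=(7-9)*13^4 mod 101 = 44, hash=88+44 mod 101 = 31
Option C: s[4]='g'->'f', delta=(6-7)*13^0 mod 101 = 100, hash=88+100 mod 101 = 87
Option D: s[4]='g'->'b', delta=(2-7)*13^0 mod 101 = 96, hash=88+96 mod 101 = 83 <-- target
Option E: s[2]='b'->'j', delta=(10-2)*13^2 mod 101 = 39, hash=88+39 mod 101 = 26

Answer: D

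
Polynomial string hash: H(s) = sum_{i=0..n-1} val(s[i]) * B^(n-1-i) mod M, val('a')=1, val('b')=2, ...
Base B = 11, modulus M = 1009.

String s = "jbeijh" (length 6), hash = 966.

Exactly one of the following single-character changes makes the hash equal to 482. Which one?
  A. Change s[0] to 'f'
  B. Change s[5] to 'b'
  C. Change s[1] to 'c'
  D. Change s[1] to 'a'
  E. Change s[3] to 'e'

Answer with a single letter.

Answer: E

Derivation:
Option A: s[0]='j'->'f', delta=(6-10)*11^5 mod 1009 = 547, hash=966+547 mod 1009 = 504
Option B: s[5]='h'->'b', delta=(2-8)*11^0 mod 1009 = 1003, hash=966+1003 mod 1009 = 960
Option C: s[1]='b'->'c', delta=(3-2)*11^4 mod 1009 = 515, hash=966+515 mod 1009 = 472
Option D: s[1]='b'->'a', delta=(1-2)*11^4 mod 1009 = 494, hash=966+494 mod 1009 = 451
Option E: s[3]='i'->'e', delta=(5-9)*11^2 mod 1009 = 525, hash=966+525 mod 1009 = 482 <-- target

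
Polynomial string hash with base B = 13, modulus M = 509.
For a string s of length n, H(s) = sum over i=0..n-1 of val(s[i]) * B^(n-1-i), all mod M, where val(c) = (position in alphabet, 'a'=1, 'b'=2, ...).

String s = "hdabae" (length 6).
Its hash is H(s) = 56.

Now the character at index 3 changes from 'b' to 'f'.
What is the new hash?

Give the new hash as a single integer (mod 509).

Answer: 223

Derivation:
val('b') = 2, val('f') = 6
Position k = 3, exponent = n-1-k = 2
B^2 mod M = 13^2 mod 509 = 169
Delta = (6 - 2) * 169 mod 509 = 167
New hash = (56 + 167) mod 509 = 223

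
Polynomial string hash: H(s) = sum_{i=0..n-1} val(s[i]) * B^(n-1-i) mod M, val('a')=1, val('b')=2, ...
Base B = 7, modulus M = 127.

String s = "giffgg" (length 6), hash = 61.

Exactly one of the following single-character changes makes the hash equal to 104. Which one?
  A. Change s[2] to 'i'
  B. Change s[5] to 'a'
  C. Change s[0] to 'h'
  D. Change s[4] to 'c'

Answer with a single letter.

Answer: C

Derivation:
Option A: s[2]='f'->'i', delta=(9-6)*7^3 mod 127 = 13, hash=61+13 mod 127 = 74
Option B: s[5]='g'->'a', delta=(1-7)*7^0 mod 127 = 121, hash=61+121 mod 127 = 55
Option C: s[0]='g'->'h', delta=(8-7)*7^5 mod 127 = 43, hash=61+43 mod 127 = 104 <-- target
Option D: s[4]='g'->'c', delta=(3-7)*7^1 mod 127 = 99, hash=61+99 mod 127 = 33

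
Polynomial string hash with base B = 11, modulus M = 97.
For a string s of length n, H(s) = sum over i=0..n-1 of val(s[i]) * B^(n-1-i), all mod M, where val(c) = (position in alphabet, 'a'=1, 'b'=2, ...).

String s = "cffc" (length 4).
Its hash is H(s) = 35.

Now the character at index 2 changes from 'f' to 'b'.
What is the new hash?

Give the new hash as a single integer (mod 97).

Answer: 88

Derivation:
val('f') = 6, val('b') = 2
Position k = 2, exponent = n-1-k = 1
B^1 mod M = 11^1 mod 97 = 11
Delta = (2 - 6) * 11 mod 97 = 53
New hash = (35 + 53) mod 97 = 88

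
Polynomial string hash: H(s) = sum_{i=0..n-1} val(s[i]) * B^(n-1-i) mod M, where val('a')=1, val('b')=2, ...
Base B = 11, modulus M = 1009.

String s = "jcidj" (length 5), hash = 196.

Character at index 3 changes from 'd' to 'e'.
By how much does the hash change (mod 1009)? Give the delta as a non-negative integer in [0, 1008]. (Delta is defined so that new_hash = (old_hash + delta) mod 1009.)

Answer: 11

Derivation:
Delta formula: (val(new) - val(old)) * B^(n-1-k) mod M
  val('e') - val('d') = 5 - 4 = 1
  B^(n-1-k) = 11^1 mod 1009 = 11
  Delta = 1 * 11 mod 1009 = 11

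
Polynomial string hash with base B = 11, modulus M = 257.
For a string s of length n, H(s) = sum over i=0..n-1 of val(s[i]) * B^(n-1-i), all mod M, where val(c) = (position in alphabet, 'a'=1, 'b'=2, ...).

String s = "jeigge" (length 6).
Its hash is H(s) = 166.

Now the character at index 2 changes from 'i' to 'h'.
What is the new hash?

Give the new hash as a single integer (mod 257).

val('i') = 9, val('h') = 8
Position k = 2, exponent = n-1-k = 3
B^3 mod M = 11^3 mod 257 = 46
Delta = (8 - 9) * 46 mod 257 = 211
New hash = (166 + 211) mod 257 = 120

Answer: 120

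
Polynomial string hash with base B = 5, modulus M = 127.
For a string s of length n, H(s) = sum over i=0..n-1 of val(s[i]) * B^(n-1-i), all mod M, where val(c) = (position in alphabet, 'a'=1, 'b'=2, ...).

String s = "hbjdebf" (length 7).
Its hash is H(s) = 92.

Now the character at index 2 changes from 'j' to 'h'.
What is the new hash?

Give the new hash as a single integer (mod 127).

Answer: 112

Derivation:
val('j') = 10, val('h') = 8
Position k = 2, exponent = n-1-k = 4
B^4 mod M = 5^4 mod 127 = 117
Delta = (8 - 10) * 117 mod 127 = 20
New hash = (92 + 20) mod 127 = 112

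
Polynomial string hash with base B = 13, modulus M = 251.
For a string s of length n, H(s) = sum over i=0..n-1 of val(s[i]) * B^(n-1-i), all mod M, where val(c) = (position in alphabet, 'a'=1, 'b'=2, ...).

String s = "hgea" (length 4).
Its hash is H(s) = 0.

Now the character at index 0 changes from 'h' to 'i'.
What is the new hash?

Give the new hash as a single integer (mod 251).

val('h') = 8, val('i') = 9
Position k = 0, exponent = n-1-k = 3
B^3 mod M = 13^3 mod 251 = 189
Delta = (9 - 8) * 189 mod 251 = 189
New hash = (0 + 189) mod 251 = 189

Answer: 189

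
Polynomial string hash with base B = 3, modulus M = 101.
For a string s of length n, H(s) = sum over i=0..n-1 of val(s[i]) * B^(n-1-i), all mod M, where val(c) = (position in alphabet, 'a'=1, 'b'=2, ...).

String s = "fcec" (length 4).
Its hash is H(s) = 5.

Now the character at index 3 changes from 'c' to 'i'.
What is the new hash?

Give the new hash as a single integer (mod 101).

val('c') = 3, val('i') = 9
Position k = 3, exponent = n-1-k = 0
B^0 mod M = 3^0 mod 101 = 1
Delta = (9 - 3) * 1 mod 101 = 6
New hash = (5 + 6) mod 101 = 11

Answer: 11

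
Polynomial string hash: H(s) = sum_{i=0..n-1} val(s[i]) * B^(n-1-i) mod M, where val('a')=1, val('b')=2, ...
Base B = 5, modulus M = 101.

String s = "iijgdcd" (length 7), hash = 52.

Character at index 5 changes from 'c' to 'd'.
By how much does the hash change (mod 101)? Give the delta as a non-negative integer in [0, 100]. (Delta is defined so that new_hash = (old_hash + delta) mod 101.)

Answer: 5

Derivation:
Delta formula: (val(new) - val(old)) * B^(n-1-k) mod M
  val('d') - val('c') = 4 - 3 = 1
  B^(n-1-k) = 5^1 mod 101 = 5
  Delta = 1 * 5 mod 101 = 5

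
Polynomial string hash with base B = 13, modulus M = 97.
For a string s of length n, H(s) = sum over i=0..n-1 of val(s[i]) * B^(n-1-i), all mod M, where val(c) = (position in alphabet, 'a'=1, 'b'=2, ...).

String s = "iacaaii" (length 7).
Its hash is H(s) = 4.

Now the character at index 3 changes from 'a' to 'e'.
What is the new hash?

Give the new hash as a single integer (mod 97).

val('a') = 1, val('e') = 5
Position k = 3, exponent = n-1-k = 3
B^3 mod M = 13^3 mod 97 = 63
Delta = (5 - 1) * 63 mod 97 = 58
New hash = (4 + 58) mod 97 = 62

Answer: 62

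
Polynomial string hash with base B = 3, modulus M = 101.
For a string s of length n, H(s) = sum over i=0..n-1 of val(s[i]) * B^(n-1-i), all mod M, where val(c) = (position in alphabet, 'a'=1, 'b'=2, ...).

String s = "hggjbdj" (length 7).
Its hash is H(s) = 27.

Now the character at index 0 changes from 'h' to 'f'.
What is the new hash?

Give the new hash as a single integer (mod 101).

val('h') = 8, val('f') = 6
Position k = 0, exponent = n-1-k = 6
B^6 mod M = 3^6 mod 101 = 22
Delta = (6 - 8) * 22 mod 101 = 57
New hash = (27 + 57) mod 101 = 84

Answer: 84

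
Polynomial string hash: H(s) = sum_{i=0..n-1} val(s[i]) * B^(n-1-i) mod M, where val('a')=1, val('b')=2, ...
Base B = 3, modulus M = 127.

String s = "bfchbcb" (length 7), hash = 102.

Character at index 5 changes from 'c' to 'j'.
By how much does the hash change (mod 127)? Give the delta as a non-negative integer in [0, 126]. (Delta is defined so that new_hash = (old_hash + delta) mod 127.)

Answer: 21

Derivation:
Delta formula: (val(new) - val(old)) * B^(n-1-k) mod M
  val('j') - val('c') = 10 - 3 = 7
  B^(n-1-k) = 3^1 mod 127 = 3
  Delta = 7 * 3 mod 127 = 21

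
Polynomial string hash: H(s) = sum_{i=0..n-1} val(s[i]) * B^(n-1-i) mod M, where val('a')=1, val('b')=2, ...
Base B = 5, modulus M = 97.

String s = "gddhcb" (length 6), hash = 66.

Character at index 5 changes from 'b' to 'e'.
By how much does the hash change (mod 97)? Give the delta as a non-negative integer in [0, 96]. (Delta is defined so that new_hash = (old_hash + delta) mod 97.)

Delta formula: (val(new) - val(old)) * B^(n-1-k) mod M
  val('e') - val('b') = 5 - 2 = 3
  B^(n-1-k) = 5^0 mod 97 = 1
  Delta = 3 * 1 mod 97 = 3

Answer: 3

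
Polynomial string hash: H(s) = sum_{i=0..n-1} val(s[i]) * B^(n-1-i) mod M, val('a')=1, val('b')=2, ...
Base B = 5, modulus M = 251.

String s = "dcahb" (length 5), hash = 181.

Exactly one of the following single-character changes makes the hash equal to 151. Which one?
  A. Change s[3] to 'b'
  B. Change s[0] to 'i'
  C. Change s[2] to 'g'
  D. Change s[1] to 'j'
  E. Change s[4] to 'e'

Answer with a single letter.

Option A: s[3]='h'->'b', delta=(2-8)*5^1 mod 251 = 221, hash=181+221 mod 251 = 151 <-- target
Option B: s[0]='d'->'i', delta=(9-4)*5^4 mod 251 = 113, hash=181+113 mod 251 = 43
Option C: s[2]='a'->'g', delta=(7-1)*5^2 mod 251 = 150, hash=181+150 mod 251 = 80
Option D: s[1]='c'->'j', delta=(10-3)*5^3 mod 251 = 122, hash=181+122 mod 251 = 52
Option E: s[4]='b'->'e', delta=(5-2)*5^0 mod 251 = 3, hash=181+3 mod 251 = 184

Answer: A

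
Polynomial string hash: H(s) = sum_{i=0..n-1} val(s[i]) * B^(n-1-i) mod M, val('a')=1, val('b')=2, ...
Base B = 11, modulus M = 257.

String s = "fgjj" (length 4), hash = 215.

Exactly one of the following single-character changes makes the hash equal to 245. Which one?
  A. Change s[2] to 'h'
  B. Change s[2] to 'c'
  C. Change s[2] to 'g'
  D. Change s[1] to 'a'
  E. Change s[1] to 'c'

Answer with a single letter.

Answer: E

Derivation:
Option A: s[2]='j'->'h', delta=(8-10)*11^1 mod 257 = 235, hash=215+235 mod 257 = 193
Option B: s[2]='j'->'c', delta=(3-10)*11^1 mod 257 = 180, hash=215+180 mod 257 = 138
Option C: s[2]='j'->'g', delta=(7-10)*11^1 mod 257 = 224, hash=215+224 mod 257 = 182
Option D: s[1]='g'->'a', delta=(1-7)*11^2 mod 257 = 45, hash=215+45 mod 257 = 3
Option E: s[1]='g'->'c', delta=(3-7)*11^2 mod 257 = 30, hash=215+30 mod 257 = 245 <-- target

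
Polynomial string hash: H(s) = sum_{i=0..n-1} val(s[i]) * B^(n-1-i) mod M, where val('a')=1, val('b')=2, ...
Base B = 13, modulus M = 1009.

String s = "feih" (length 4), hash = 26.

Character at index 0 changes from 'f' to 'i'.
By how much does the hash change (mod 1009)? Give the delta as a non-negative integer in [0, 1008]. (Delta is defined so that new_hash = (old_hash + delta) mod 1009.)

Delta formula: (val(new) - val(old)) * B^(n-1-k) mod M
  val('i') - val('f') = 9 - 6 = 3
  B^(n-1-k) = 13^3 mod 1009 = 179
  Delta = 3 * 179 mod 1009 = 537

Answer: 537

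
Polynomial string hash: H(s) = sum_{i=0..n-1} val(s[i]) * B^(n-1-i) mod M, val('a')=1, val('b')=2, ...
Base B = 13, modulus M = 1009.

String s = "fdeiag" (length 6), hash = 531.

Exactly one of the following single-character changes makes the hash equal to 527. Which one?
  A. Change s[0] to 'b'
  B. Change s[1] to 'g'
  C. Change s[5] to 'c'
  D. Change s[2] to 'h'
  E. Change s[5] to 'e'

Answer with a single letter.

Answer: C

Derivation:
Option A: s[0]='f'->'b', delta=(2-6)*13^5 mod 1009 = 76, hash=531+76 mod 1009 = 607
Option B: s[1]='d'->'g', delta=(7-4)*13^4 mod 1009 = 927, hash=531+927 mod 1009 = 449
Option C: s[5]='g'->'c', delta=(3-7)*13^0 mod 1009 = 1005, hash=531+1005 mod 1009 = 527 <-- target
Option D: s[2]='e'->'h', delta=(8-5)*13^3 mod 1009 = 537, hash=531+537 mod 1009 = 59
Option E: s[5]='g'->'e', delta=(5-7)*13^0 mod 1009 = 1007, hash=531+1007 mod 1009 = 529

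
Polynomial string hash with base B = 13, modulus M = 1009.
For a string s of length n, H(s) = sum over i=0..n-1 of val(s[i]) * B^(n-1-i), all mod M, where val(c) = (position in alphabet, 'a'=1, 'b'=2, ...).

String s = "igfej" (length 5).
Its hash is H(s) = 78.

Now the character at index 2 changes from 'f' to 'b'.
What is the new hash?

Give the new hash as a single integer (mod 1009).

Answer: 411

Derivation:
val('f') = 6, val('b') = 2
Position k = 2, exponent = n-1-k = 2
B^2 mod M = 13^2 mod 1009 = 169
Delta = (2 - 6) * 169 mod 1009 = 333
New hash = (78 + 333) mod 1009 = 411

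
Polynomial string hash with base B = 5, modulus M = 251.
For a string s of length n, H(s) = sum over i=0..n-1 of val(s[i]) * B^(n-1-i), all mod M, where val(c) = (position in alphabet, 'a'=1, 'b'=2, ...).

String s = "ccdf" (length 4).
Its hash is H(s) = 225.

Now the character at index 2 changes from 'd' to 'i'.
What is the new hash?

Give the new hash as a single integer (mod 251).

Answer: 250

Derivation:
val('d') = 4, val('i') = 9
Position k = 2, exponent = n-1-k = 1
B^1 mod M = 5^1 mod 251 = 5
Delta = (9 - 4) * 5 mod 251 = 25
New hash = (225 + 25) mod 251 = 250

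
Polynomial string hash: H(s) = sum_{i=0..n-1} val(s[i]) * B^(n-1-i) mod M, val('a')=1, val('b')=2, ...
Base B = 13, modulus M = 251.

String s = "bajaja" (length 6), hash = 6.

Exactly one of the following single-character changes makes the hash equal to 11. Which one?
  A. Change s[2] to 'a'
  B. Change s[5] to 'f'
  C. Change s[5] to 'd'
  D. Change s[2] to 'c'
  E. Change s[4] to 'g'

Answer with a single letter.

Option A: s[2]='j'->'a', delta=(1-10)*13^3 mod 251 = 56, hash=6+56 mod 251 = 62
Option B: s[5]='a'->'f', delta=(6-1)*13^0 mod 251 = 5, hash=6+5 mod 251 = 11 <-- target
Option C: s[5]='a'->'d', delta=(4-1)*13^0 mod 251 = 3, hash=6+3 mod 251 = 9
Option D: s[2]='j'->'c', delta=(3-10)*13^3 mod 251 = 183, hash=6+183 mod 251 = 189
Option E: s[4]='j'->'g', delta=(7-10)*13^1 mod 251 = 212, hash=6+212 mod 251 = 218

Answer: B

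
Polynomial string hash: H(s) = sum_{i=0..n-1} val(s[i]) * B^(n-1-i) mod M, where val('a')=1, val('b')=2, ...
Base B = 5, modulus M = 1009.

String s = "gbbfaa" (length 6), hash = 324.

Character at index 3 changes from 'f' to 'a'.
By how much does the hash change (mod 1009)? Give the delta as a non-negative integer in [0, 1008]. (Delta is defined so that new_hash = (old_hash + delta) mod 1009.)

Delta formula: (val(new) - val(old)) * B^(n-1-k) mod M
  val('a') - val('f') = 1 - 6 = -5
  B^(n-1-k) = 5^2 mod 1009 = 25
  Delta = -5 * 25 mod 1009 = 884

Answer: 884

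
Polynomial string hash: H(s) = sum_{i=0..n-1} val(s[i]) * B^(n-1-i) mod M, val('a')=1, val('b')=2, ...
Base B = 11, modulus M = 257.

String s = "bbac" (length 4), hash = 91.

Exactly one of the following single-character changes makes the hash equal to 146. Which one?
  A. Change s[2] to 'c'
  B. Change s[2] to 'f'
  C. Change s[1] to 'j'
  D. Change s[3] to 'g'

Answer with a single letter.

Option A: s[2]='a'->'c', delta=(3-1)*11^1 mod 257 = 22, hash=91+22 mod 257 = 113
Option B: s[2]='a'->'f', delta=(6-1)*11^1 mod 257 = 55, hash=91+55 mod 257 = 146 <-- target
Option C: s[1]='b'->'j', delta=(10-2)*11^2 mod 257 = 197, hash=91+197 mod 257 = 31
Option D: s[3]='c'->'g', delta=(7-3)*11^0 mod 257 = 4, hash=91+4 mod 257 = 95

Answer: B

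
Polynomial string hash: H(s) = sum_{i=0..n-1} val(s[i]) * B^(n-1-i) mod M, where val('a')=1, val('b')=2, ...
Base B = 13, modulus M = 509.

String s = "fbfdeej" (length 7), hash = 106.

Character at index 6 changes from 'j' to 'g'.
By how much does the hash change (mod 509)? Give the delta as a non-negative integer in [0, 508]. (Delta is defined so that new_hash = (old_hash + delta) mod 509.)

Delta formula: (val(new) - val(old)) * B^(n-1-k) mod M
  val('g') - val('j') = 7 - 10 = -3
  B^(n-1-k) = 13^0 mod 509 = 1
  Delta = -3 * 1 mod 509 = 506

Answer: 506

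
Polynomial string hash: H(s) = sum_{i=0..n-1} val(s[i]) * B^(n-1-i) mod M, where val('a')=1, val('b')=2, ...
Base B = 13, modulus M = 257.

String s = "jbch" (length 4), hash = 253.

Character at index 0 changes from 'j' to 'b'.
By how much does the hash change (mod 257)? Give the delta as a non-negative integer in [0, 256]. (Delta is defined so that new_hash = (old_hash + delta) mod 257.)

Delta formula: (val(new) - val(old)) * B^(n-1-k) mod M
  val('b') - val('j') = 2 - 10 = -8
  B^(n-1-k) = 13^3 mod 257 = 141
  Delta = -8 * 141 mod 257 = 157

Answer: 157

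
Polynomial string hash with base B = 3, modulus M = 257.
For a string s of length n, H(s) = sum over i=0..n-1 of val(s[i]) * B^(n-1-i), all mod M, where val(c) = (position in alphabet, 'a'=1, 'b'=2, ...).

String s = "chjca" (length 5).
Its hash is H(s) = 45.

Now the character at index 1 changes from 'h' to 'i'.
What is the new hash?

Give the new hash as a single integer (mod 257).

val('h') = 8, val('i') = 9
Position k = 1, exponent = n-1-k = 3
B^3 mod M = 3^3 mod 257 = 27
Delta = (9 - 8) * 27 mod 257 = 27
New hash = (45 + 27) mod 257 = 72

Answer: 72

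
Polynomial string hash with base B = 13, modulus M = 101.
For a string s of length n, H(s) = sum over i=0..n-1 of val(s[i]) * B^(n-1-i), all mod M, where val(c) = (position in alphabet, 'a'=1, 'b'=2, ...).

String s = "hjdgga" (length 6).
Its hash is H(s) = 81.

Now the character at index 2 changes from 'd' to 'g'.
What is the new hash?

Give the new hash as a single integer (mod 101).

val('d') = 4, val('g') = 7
Position k = 2, exponent = n-1-k = 3
B^3 mod M = 13^3 mod 101 = 76
Delta = (7 - 4) * 76 mod 101 = 26
New hash = (81 + 26) mod 101 = 6

Answer: 6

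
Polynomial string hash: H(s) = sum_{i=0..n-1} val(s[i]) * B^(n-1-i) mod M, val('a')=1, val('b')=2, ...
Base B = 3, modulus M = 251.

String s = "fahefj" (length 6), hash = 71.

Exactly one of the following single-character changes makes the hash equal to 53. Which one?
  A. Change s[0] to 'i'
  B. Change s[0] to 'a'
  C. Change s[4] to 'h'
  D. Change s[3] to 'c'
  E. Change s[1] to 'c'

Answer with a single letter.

Option A: s[0]='f'->'i', delta=(9-6)*3^5 mod 251 = 227, hash=71+227 mod 251 = 47
Option B: s[0]='f'->'a', delta=(1-6)*3^5 mod 251 = 40, hash=71+40 mod 251 = 111
Option C: s[4]='f'->'h', delta=(8-6)*3^1 mod 251 = 6, hash=71+6 mod 251 = 77
Option D: s[3]='e'->'c', delta=(3-5)*3^2 mod 251 = 233, hash=71+233 mod 251 = 53 <-- target
Option E: s[1]='a'->'c', delta=(3-1)*3^4 mod 251 = 162, hash=71+162 mod 251 = 233

Answer: D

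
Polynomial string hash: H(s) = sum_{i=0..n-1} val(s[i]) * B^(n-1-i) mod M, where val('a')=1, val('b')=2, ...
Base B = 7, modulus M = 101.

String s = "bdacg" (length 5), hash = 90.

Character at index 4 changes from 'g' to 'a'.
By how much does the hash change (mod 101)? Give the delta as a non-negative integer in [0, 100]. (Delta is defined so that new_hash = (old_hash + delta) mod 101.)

Answer: 95

Derivation:
Delta formula: (val(new) - val(old)) * B^(n-1-k) mod M
  val('a') - val('g') = 1 - 7 = -6
  B^(n-1-k) = 7^0 mod 101 = 1
  Delta = -6 * 1 mod 101 = 95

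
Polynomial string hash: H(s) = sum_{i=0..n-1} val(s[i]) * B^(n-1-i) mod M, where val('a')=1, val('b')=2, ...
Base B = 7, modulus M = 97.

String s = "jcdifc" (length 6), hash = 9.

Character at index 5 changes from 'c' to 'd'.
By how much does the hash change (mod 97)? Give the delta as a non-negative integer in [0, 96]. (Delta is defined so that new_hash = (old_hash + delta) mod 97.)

Answer: 1

Derivation:
Delta formula: (val(new) - val(old)) * B^(n-1-k) mod M
  val('d') - val('c') = 4 - 3 = 1
  B^(n-1-k) = 7^0 mod 97 = 1
  Delta = 1 * 1 mod 97 = 1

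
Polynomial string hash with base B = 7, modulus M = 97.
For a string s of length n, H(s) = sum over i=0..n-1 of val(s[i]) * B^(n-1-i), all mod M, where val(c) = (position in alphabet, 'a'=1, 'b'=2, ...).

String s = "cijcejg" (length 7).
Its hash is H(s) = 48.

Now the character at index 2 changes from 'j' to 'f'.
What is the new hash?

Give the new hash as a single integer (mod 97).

val('j') = 10, val('f') = 6
Position k = 2, exponent = n-1-k = 4
B^4 mod M = 7^4 mod 97 = 73
Delta = (6 - 10) * 73 mod 97 = 96
New hash = (48 + 96) mod 97 = 47

Answer: 47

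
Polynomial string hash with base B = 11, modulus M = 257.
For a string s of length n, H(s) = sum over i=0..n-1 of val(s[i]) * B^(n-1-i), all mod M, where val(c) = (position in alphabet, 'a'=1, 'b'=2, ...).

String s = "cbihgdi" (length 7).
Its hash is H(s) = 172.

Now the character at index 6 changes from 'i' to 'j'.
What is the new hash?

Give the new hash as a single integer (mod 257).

val('i') = 9, val('j') = 10
Position k = 6, exponent = n-1-k = 0
B^0 mod M = 11^0 mod 257 = 1
Delta = (10 - 9) * 1 mod 257 = 1
New hash = (172 + 1) mod 257 = 173

Answer: 173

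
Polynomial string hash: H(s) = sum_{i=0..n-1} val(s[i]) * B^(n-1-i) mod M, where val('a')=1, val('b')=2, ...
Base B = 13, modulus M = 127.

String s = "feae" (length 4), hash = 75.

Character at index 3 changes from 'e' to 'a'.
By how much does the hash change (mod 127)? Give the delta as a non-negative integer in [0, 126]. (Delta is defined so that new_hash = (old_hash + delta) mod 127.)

Delta formula: (val(new) - val(old)) * B^(n-1-k) mod M
  val('a') - val('e') = 1 - 5 = -4
  B^(n-1-k) = 13^0 mod 127 = 1
  Delta = -4 * 1 mod 127 = 123

Answer: 123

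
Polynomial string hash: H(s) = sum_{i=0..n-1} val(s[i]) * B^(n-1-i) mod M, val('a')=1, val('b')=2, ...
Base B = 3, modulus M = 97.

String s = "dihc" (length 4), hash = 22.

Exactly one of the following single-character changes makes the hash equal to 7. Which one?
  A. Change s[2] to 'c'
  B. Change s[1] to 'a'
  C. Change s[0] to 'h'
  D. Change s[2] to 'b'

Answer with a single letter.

Option A: s[2]='h'->'c', delta=(3-8)*3^1 mod 97 = 82, hash=22+82 mod 97 = 7 <-- target
Option B: s[1]='i'->'a', delta=(1-9)*3^2 mod 97 = 25, hash=22+25 mod 97 = 47
Option C: s[0]='d'->'h', delta=(8-4)*3^3 mod 97 = 11, hash=22+11 mod 97 = 33
Option D: s[2]='h'->'b', delta=(2-8)*3^1 mod 97 = 79, hash=22+79 mod 97 = 4

Answer: A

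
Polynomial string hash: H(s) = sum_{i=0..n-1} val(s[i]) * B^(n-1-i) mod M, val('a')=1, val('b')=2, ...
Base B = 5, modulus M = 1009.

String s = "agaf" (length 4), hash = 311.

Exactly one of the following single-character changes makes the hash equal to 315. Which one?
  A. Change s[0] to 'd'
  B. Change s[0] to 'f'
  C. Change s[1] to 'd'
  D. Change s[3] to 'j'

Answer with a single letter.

Option A: s[0]='a'->'d', delta=(4-1)*5^3 mod 1009 = 375, hash=311+375 mod 1009 = 686
Option B: s[0]='a'->'f', delta=(6-1)*5^3 mod 1009 = 625, hash=311+625 mod 1009 = 936
Option C: s[1]='g'->'d', delta=(4-7)*5^2 mod 1009 = 934, hash=311+934 mod 1009 = 236
Option D: s[3]='f'->'j', delta=(10-6)*5^0 mod 1009 = 4, hash=311+4 mod 1009 = 315 <-- target

Answer: D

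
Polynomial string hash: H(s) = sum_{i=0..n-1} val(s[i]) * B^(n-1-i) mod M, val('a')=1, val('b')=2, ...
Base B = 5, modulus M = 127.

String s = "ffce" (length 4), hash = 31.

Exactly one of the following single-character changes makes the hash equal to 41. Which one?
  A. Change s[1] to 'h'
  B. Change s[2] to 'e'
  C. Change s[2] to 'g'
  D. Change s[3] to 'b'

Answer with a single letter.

Answer: B

Derivation:
Option A: s[1]='f'->'h', delta=(8-6)*5^2 mod 127 = 50, hash=31+50 mod 127 = 81
Option B: s[2]='c'->'e', delta=(5-3)*5^1 mod 127 = 10, hash=31+10 mod 127 = 41 <-- target
Option C: s[2]='c'->'g', delta=(7-3)*5^1 mod 127 = 20, hash=31+20 mod 127 = 51
Option D: s[3]='e'->'b', delta=(2-5)*5^0 mod 127 = 124, hash=31+124 mod 127 = 28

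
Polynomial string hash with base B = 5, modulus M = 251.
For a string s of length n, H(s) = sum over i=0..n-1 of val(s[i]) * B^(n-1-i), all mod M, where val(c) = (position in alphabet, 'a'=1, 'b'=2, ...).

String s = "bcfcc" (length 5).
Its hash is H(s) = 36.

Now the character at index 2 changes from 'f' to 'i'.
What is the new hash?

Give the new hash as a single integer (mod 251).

Answer: 111

Derivation:
val('f') = 6, val('i') = 9
Position k = 2, exponent = n-1-k = 2
B^2 mod M = 5^2 mod 251 = 25
Delta = (9 - 6) * 25 mod 251 = 75
New hash = (36 + 75) mod 251 = 111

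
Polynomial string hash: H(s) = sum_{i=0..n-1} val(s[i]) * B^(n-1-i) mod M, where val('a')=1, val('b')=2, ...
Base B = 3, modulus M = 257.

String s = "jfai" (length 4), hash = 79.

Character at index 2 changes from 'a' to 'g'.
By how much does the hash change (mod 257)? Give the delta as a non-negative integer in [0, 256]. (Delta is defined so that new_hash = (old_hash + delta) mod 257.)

Delta formula: (val(new) - val(old)) * B^(n-1-k) mod M
  val('g') - val('a') = 7 - 1 = 6
  B^(n-1-k) = 3^1 mod 257 = 3
  Delta = 6 * 3 mod 257 = 18

Answer: 18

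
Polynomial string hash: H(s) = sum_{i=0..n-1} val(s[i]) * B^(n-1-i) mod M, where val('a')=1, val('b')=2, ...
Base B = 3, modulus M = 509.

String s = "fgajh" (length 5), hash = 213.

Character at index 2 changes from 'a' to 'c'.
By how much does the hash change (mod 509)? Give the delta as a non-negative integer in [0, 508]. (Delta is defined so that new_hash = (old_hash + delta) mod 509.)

Answer: 18

Derivation:
Delta formula: (val(new) - val(old)) * B^(n-1-k) mod M
  val('c') - val('a') = 3 - 1 = 2
  B^(n-1-k) = 3^2 mod 509 = 9
  Delta = 2 * 9 mod 509 = 18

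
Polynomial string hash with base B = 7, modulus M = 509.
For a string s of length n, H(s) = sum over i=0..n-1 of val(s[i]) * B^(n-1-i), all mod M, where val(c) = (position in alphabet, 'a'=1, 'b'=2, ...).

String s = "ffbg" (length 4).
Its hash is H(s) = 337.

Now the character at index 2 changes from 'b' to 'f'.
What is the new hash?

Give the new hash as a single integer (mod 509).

Answer: 365

Derivation:
val('b') = 2, val('f') = 6
Position k = 2, exponent = n-1-k = 1
B^1 mod M = 7^1 mod 509 = 7
Delta = (6 - 2) * 7 mod 509 = 28
New hash = (337 + 28) mod 509 = 365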